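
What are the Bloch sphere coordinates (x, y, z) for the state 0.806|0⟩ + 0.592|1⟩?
(0.9543, 0, 0.2992)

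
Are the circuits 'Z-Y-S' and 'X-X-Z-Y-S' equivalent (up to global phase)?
Yes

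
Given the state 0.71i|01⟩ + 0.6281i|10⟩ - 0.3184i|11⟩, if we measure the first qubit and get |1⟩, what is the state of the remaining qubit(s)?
0.8919i|0⟩ - 0.4521i|1⟩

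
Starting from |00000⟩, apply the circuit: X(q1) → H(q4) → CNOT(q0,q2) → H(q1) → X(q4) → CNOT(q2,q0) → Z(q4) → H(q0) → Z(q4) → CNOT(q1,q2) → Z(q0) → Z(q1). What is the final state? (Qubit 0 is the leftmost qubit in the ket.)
1/√8|00000⟩ + 1/√8|00001⟩ + 1/√8|01100⟩ + 1/√8|01101⟩ - 1/√8|10000⟩ - 1/√8|10001⟩ - 1/√8|11100⟩ - 1/√8|11101⟩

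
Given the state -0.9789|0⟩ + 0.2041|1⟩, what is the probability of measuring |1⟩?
0.04166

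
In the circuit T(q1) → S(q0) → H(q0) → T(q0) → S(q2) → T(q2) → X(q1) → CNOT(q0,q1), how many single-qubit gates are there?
7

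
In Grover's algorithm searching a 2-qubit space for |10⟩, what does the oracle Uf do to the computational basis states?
Uf|x⟩ = -|x⟩ if x = 10, else |x⟩ (phase flip on target)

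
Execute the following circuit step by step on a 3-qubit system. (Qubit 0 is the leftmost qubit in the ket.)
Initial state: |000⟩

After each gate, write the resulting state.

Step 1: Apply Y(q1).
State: i|010⟩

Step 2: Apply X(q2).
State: i|011⟩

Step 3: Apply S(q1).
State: -|011⟩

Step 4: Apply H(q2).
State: -1/√2|010⟩ + 1/√2|011⟩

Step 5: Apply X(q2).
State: 1/√2|010⟩ - 1/√2|011⟩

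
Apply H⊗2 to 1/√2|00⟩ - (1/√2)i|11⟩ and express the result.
(1/√8 - (1/√8)i)|00⟩ + (1/√8 + (1/√8)i)|01⟩ + (1/√8 + (1/√8)i)|10⟩ + (1/√8 - (1/√8)i)|11⟩

H⊗2 gives amp(|y⟩) = (1/2) Σ_x (−1)^(x·y) amp(|x⟩), where x·y is the number of positions in which both x and y have a 1.
|00⟩: (1/√2 - (1/√2)i)/2 = (1/√8 - (1/√8)i)
|01⟩: (1/√2 + (1/√2)i)/2 = (1/√8 + (1/√8)i)
|10⟩: (1/√2 + (1/√2)i)/2 = (1/√8 + (1/√8)i)
|11⟩: (1/√2 - (1/√2)i)/2 = (1/√8 - (1/√8)i)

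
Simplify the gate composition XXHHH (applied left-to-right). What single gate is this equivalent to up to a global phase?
H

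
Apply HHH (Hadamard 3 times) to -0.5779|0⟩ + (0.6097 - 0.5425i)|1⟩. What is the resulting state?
(0.02249 - 0.3836i)|0⟩ + (-0.8398 + 0.3836i)|1⟩

H² = I, so H^3 = H: a single Hadamard. With (a, b) = (-0.5779, (0.6097 - 0.5425i)), H gives ((a + b)/√2, (a − b)/√2) = ((0.02249 - 0.3836i), (-0.8398 + 0.3836i)).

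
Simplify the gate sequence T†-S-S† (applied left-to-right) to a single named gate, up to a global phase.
T†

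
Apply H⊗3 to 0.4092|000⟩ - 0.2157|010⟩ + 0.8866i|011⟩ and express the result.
(0.06841 + 0.3135i)|000⟩ + (0.06841 - 0.3135i)|001⟩ + (0.2209 - 0.3135i)|010⟩ + (0.2209 + 0.3135i)|011⟩ + (0.06841 + 0.3135i)|100⟩ + (0.06841 - 0.3135i)|101⟩ + (0.2209 - 0.3135i)|110⟩ + (0.2209 + 0.3135i)|111⟩

H⊗3 gives amp(|y⟩) = (1/2√2) Σ_x (−1)^(x·y) amp(|x⟩), where x·y is the number of positions in which both x and y have a 1.
|000⟩: (0.4092 - 0.2157 + 0.8866i)/(2√2) = (0.06841 + 0.3135i)
|001⟩: (0.4092 - 0.2157 - 0.8866i)/(2√2) = (0.06841 - 0.3135i)
|010⟩: (0.4092 + 0.2157 - 0.8866i)/(2√2) = (0.2209 - 0.3135i)
|011⟩: (0.4092 + 0.2157 + 0.8866i)/(2√2) = (0.2209 + 0.3135i)
|100⟩: (0.4092 - 0.2157 + 0.8866i)/(2√2) = (0.06841 + 0.3135i)
|101⟩: (0.4092 - 0.2157 - 0.8866i)/(2√2) = (0.06841 - 0.3135i)
|110⟩: (0.4092 + 0.2157 - 0.8866i)/(2√2) = (0.2209 - 0.3135i)
|111⟩: (0.4092 + 0.2157 + 0.8866i)/(2√2) = (0.2209 + 0.3135i)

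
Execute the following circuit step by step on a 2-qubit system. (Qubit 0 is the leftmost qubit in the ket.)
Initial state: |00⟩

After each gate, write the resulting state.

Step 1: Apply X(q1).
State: |01⟩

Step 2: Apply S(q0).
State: |01⟩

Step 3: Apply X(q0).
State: |11⟩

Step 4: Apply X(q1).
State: |10⟩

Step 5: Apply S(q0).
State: i|10⟩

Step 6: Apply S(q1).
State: i|10⟩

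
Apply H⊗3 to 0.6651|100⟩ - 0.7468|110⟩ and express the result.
-0.02889|000⟩ - 0.02889|001⟩ + 0.4992|010⟩ + 0.4992|011⟩ + 0.02889|100⟩ + 0.02889|101⟩ - 0.4992|110⟩ - 0.4992|111⟩

H⊗3 gives amp(|y⟩) = (1/2√2) Σ_x (−1)^(x·y) amp(|x⟩), where x·y is the number of positions in which both x and y have a 1.
|000⟩: (0.6651 - 0.7468)/(2√2) = -0.02889
|001⟩: (0.6651 - 0.7468)/(2√2) = -0.02889
|010⟩: (0.6651 + 0.7468)/(2√2) = 0.4992
|011⟩: (0.6651 + 0.7468)/(2√2) = 0.4992
|100⟩: (-0.6651 + 0.7468)/(2√2) = 0.02889
|101⟩: (-0.6651 + 0.7468)/(2√2) = 0.02889
|110⟩: (-0.6651 - 0.7468)/(2√2) = -0.4992
|111⟩: (-0.6651 - 0.7468)/(2√2) = -0.4992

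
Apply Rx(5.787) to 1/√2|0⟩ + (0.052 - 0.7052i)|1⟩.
(-0.8586 - 0.01277i)|0⟩ + (-0.05041 + 0.51i)|1⟩

Rx(5.787) = [[cos(θ/2), −i·sin(θ/2)], [−i·sin(θ/2), cos(θ/2)]]; θ = 5.787, cos(θ/2) ≈ -0.969383, sin(θ/2) ≈ 0.245555.
With a = amp(|0⟩) = 1/√2 and b = amp(|1⟩) = (0.052 - 0.7052i):
new amp(|0⟩) = (-0.969383)·a + (-0.245555i)·b = (-0.8586 - 0.01277i)
new amp(|1⟩) = (-0.245555i)·a + (-0.969383)·b = (-0.05041 + 0.51i)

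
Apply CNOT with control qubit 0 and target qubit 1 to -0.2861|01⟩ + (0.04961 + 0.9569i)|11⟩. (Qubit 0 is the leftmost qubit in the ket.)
-0.2861|01⟩ + (0.04961 + 0.9569i)|10⟩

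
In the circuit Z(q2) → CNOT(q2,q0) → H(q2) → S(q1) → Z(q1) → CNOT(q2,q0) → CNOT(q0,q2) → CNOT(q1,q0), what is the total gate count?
8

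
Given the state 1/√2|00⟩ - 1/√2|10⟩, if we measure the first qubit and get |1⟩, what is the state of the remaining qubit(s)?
-|0⟩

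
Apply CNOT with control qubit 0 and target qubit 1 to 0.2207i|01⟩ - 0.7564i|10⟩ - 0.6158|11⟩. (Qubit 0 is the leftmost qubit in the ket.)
0.2207i|01⟩ - 0.6158|10⟩ - 0.7564i|11⟩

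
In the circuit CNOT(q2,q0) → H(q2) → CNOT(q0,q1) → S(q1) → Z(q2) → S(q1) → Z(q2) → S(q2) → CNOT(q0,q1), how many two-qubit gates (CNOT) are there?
3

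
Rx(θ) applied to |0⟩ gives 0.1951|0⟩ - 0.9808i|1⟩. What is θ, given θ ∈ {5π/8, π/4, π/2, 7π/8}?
7π/8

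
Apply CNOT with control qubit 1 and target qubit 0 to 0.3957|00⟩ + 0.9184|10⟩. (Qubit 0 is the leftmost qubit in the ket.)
0.3957|00⟩ + 0.9184|10⟩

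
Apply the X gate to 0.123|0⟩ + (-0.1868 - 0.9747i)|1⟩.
(-0.1868 - 0.9747i)|0⟩ + 0.123|1⟩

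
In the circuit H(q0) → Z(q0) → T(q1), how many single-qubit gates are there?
3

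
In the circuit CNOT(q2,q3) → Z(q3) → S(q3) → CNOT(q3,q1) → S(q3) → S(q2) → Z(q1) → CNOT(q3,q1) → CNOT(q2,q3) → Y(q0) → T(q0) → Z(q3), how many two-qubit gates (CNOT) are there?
4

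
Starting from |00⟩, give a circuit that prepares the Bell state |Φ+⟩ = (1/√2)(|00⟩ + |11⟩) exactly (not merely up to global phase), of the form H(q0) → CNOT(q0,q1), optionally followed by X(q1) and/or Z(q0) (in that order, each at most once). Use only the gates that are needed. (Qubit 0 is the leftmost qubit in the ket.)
H(q0) → CNOT(q0,q1)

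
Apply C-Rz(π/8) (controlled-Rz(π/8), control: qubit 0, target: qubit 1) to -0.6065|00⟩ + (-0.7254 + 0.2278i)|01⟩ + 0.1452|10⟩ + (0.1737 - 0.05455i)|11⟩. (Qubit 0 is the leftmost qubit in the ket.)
-0.6065|00⟩ + (-0.7254 + 0.2278i)|01⟩ + (0.1424 - 0.02833i)|10⟩ + (0.181 - 0.01961i)|11⟩

C-Rz(π/8) leaves the control-|0⟩ kets |00⟩, |01⟩ unchanged and applies Rz(π/8) to qubit 1 on the control-|1⟩ pair (|10⟩, |11⟩).
Rz(π/8) = [[e^(−iθ/2), 0], [0, e^(iθ/2)]] with e^(±iθ/2) = cos(θ/2) ± i·sin(θ/2); θ = π/8, cos(θ/2) ≈ 0.980785, sin(θ/2) ≈ 0.19509.
With a = amp(|10⟩) = 0.1452 and b = amp(|11⟩) = (0.1737 - 0.05455i):
new amp(|10⟩) = (0.980785 - 0.19509i)·a = (0.1424 - 0.02833i)
new amp(|11⟩) = (0.980785 + 0.19509i)·b = (0.181 - 0.01961i)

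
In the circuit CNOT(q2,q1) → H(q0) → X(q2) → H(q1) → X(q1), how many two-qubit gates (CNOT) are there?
1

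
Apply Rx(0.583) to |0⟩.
0.9578|0⟩ - 0.2874i|1⟩

Rx(0.583) = [[cos(θ/2), −i·sin(θ/2)], [−i·sin(θ/2), cos(θ/2)]]; θ = 0.583, cos(θ/2) ≈ 0.957814, sin(θ/2) ≈ 0.287389.
With a = amp(|0⟩) = 1 and b = amp(|1⟩) = 0:
new amp(|0⟩) = (0.957814)·a + (-0.287389i)·b = 0.9578
new amp(|1⟩) = (-0.287389i)·a + (0.957814)·b = -0.2874i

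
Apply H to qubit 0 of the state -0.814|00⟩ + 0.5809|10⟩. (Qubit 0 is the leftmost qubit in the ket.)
-0.1648|00⟩ - 0.9863|10⟩

H on qubit 0 mixes each pair of kets that differ only in qubit 0: amplitudes (a, b) of (|…0…⟩, |…1…⟩) become ((a + b)/√2, (a − b)/√2). Kets absent from the input have amplitude 0.
(|00⟩, |10⟩): (a, b) = (-0.814, 0.5809) → (-0.1648, -0.9863)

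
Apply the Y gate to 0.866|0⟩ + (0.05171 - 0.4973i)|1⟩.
(-0.4973 - 0.05171i)|0⟩ + 0.866i|1⟩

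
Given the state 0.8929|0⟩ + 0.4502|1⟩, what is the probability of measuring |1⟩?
0.2027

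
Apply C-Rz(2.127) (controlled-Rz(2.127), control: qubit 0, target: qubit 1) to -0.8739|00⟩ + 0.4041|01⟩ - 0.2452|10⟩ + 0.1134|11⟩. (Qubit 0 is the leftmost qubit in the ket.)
-0.8739|00⟩ + 0.4041|01⟩ + (-0.1191 + 0.2143i)|10⟩ + (0.05509 + 0.09912i)|11⟩

C-Rz(2.127) leaves the control-|0⟩ kets |00⟩, |01⟩ unchanged and applies Rz(2.127) to qubit 1 on the control-|1⟩ pair (|10⟩, |11⟩).
Rz(2.127) = [[e^(−iθ/2), 0], [0, e^(iθ/2)]] with e^(±iθ/2) = cos(θ/2) ± i·sin(θ/2); θ = 2.127, cos(θ/2) ≈ 0.485816, sin(θ/2) ≈ 0.874061.
With a = amp(|10⟩) = -0.2452 and b = amp(|11⟩) = 0.1134:
new amp(|10⟩) = (0.485816 - 0.874061i)·a = (-0.1191 + 0.2143i)
new amp(|11⟩) = (0.485816 + 0.874061i)·b = (0.05509 + 0.09912i)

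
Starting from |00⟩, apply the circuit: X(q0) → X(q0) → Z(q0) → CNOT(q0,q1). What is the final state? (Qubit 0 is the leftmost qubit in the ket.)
|00⟩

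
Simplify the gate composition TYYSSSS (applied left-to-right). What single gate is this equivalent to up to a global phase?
T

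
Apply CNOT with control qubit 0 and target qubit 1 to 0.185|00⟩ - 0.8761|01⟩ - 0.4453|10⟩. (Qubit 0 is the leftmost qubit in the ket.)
0.185|00⟩ - 0.8761|01⟩ - 0.4453|11⟩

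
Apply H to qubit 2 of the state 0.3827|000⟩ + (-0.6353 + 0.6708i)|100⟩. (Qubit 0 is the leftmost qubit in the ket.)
0.2706|000⟩ + 0.2706|001⟩ + (-0.4492 + 0.4743i)|100⟩ + (-0.4492 + 0.4743i)|101⟩

H on qubit 2 mixes each pair of kets that differ only in qubit 2: amplitudes (a, b) of (|…0…⟩, |…1…⟩) become ((a + b)/√2, (a − b)/√2). Kets absent from the input have amplitude 0.
(|000⟩, |001⟩): (a, b) = (0.3827, 0) → (0.2706, 0.2706)
(|100⟩, |101⟩): (a, b) = ((-0.6353 + 0.6708i), 0) → ((-0.4492 + 0.4743i), (-0.4492 + 0.4743i))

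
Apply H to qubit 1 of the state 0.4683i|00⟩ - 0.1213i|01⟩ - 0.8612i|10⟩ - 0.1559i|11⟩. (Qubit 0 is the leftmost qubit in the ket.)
0.2454i|00⟩ + 0.4169i|01⟩ - 0.7192i|10⟩ - 0.4987i|11⟩

H on qubit 1 mixes each pair of kets that differ only in qubit 1: amplitudes (a, b) of (|…0…⟩, |…1…⟩) become ((a + b)/√2, (a − b)/√2). Kets absent from the input have amplitude 0.
(|00⟩, |01⟩): (a, b) = (0.4683i, -0.1213i) → (0.2454i, 0.4169i)
(|10⟩, |11⟩): (a, b) = (-0.8612i, -0.1559i) → (-0.7192i, -0.4987i)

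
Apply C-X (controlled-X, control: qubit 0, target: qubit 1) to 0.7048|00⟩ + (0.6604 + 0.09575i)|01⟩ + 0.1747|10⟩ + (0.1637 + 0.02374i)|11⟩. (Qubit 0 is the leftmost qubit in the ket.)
0.7048|00⟩ + (0.6604 + 0.09575i)|01⟩ + (0.1637 + 0.02374i)|10⟩ + 0.1747|11⟩

C-X leaves the control-|0⟩ kets |00⟩, |01⟩ unchanged and applies X to qubit 1 on the control-|1⟩ pair (|10⟩, |11⟩).
X = [[0, 1], [1, 0]].
With a = amp(|10⟩) = 0.1747 and b = amp(|11⟩) = (0.1637 + 0.02374i):
new amp(|10⟩) = (1)·b = (0.1637 + 0.02374i)
new amp(|11⟩) = (1)·a = 0.1747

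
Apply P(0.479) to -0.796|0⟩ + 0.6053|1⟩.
-0.796|0⟩ + (0.5372 + 0.279i)|1⟩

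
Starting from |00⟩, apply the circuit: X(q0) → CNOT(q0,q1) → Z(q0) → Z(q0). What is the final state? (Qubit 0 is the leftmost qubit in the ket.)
|11⟩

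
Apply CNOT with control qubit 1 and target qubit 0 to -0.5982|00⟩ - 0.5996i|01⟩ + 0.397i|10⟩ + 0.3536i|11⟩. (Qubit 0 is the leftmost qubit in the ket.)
-0.5982|00⟩ + 0.3536i|01⟩ + 0.397i|10⟩ - 0.5996i|11⟩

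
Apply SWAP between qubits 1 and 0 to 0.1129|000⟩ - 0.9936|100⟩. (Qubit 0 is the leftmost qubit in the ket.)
0.1129|000⟩ - 0.9936|010⟩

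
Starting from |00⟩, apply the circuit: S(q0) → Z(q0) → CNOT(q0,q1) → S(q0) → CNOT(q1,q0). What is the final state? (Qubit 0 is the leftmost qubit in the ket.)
|00⟩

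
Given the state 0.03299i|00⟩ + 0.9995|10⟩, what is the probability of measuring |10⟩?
0.999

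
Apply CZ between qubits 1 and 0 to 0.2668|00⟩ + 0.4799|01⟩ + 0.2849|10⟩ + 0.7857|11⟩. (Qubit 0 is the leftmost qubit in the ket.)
0.2668|00⟩ + 0.4799|01⟩ + 0.2849|10⟩ - 0.7857|11⟩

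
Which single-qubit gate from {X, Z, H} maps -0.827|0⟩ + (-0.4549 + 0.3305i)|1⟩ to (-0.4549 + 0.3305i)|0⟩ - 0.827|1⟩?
X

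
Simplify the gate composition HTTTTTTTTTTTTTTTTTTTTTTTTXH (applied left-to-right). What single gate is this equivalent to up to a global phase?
Z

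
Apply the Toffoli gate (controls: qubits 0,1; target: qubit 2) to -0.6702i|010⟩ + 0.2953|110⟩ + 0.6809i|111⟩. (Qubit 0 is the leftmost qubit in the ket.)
-0.6702i|010⟩ + 0.6809i|110⟩ + 0.2953|111⟩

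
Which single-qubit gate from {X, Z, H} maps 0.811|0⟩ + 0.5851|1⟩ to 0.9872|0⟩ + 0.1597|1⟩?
H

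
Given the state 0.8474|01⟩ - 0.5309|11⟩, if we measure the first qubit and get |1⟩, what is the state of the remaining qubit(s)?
-|1⟩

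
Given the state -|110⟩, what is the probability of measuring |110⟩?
1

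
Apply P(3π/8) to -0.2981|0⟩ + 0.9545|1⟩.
-0.2981|0⟩ + (0.3653 + 0.8818i)|1⟩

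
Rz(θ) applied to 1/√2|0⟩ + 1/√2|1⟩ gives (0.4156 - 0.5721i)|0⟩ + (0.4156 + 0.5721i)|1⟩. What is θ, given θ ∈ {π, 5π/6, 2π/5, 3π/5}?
3π/5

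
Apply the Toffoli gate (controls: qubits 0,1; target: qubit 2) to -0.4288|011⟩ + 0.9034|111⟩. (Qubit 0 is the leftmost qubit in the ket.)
-0.4288|011⟩ + 0.9034|110⟩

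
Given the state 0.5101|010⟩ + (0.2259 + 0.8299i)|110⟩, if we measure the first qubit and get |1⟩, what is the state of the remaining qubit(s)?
(0.2626 + 0.9649i)|10⟩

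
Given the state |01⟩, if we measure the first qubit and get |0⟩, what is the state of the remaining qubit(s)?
|1⟩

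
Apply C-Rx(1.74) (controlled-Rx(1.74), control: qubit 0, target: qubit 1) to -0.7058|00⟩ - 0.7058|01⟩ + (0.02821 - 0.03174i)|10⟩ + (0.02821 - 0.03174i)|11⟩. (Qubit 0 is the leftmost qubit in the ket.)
-0.7058|00⟩ - 0.7058|01⟩ + (-0.006069 - 0.04203i)|10⟩ + (-0.006069 - 0.04203i)|11⟩

C-Rx(1.74) leaves the control-|0⟩ kets |00⟩, |01⟩ unchanged and applies Rx(1.74) to qubit 1 on the control-|1⟩ pair (|10⟩, |11⟩).
Rx(1.74) = [[cos(θ/2), −i·sin(θ/2)], [−i·sin(θ/2), cos(θ/2)]]; θ = 1.74, cos(θ/2) ≈ 0.644827, sin(θ/2) ≈ 0.764329.
With a = amp(|10⟩) = (0.02821 - 0.03174i) and b = amp(|11⟩) = (0.02821 - 0.03174i):
new amp(|10⟩) = (0.644827)·a + (-0.764329i)·b = (-0.006069 - 0.04203i)
new amp(|11⟩) = (-0.764329i)·a + (0.644827)·b = (-0.006069 - 0.04203i)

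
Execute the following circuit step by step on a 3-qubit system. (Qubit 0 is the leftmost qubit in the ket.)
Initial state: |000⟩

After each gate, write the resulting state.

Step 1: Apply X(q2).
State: |001⟩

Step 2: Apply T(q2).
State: (1/√2 + (1/√2)i)|001⟩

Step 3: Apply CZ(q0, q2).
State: (1/√2 + (1/√2)i)|001⟩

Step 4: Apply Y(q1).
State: (-1/√2 + (1/√2)i)|011⟩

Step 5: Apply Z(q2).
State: (1/√2 - (1/√2)i)|011⟩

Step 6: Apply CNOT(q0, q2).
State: (1/√2 - (1/√2)i)|011⟩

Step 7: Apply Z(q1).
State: (-1/√2 + (1/√2)i)|011⟩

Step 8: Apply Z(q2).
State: (1/√2 - (1/√2)i)|011⟩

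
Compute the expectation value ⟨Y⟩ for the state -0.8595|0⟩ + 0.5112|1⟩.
0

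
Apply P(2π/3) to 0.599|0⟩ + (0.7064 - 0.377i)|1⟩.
0.599|0⟩ + (-0.02671 + 0.8003i)|1⟩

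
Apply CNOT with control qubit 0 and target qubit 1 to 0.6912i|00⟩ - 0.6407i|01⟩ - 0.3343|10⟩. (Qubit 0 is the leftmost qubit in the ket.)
0.6912i|00⟩ - 0.6407i|01⟩ - 0.3343|11⟩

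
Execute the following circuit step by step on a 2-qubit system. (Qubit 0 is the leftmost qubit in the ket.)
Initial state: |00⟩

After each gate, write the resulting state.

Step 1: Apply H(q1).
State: 1/√2|00⟩ + 1/√2|01⟩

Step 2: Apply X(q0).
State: 1/√2|10⟩ + 1/√2|11⟩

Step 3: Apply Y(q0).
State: -(1/√2)i|00⟩ - (1/√2)i|01⟩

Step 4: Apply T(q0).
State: -(1/√2)i|00⟩ - (1/√2)i|01⟩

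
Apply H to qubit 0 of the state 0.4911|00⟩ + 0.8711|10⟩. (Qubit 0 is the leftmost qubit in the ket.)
0.9632|00⟩ - 0.2687|10⟩

H on qubit 0 mixes each pair of kets that differ only in qubit 0: amplitudes (a, b) of (|…0…⟩, |…1…⟩) become ((a + b)/√2, (a − b)/√2). Kets absent from the input have amplitude 0.
(|00⟩, |10⟩): (a, b) = (0.4911, 0.8711) → (0.9632, -0.2687)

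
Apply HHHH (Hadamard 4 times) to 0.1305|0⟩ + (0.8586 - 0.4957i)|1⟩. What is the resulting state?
0.1305|0⟩ + (0.8586 - 0.4957i)|1⟩

H² = I, so an even number of Hadamards cancels: H^4 = I and the state is unchanged.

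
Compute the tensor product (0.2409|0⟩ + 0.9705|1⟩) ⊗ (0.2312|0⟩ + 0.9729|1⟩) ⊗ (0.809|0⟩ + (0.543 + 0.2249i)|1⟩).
0.04506|000⟩ + (0.03024 + 0.01253i)|001⟩ + 0.1896|010⟩ + (0.1273 + 0.05271i)|011⟩ + 0.1815|100⟩ + (0.1218 + 0.05046i)|101⟩ + 0.7639|110⟩ + (0.5127 + 0.2124i)|111⟩

amp(|b₁b₂…⟩) = product of the factor amplitudes for bits b₁, b₂, …; only kets whose every factor amplitude is nonzero survive.
|000⟩: (0.2409)(0.2312)(0.809) = 0.04506
|001⟩: (0.2409)(0.2312)(0.543 + 0.2249i) = (0.03024 + 0.01253i)
|010⟩: (0.2409)(0.9729)(0.809) = 0.1896
|011⟩: (0.2409)(0.9729)(0.543 + 0.2249i) = (0.1273 + 0.05271i)
|100⟩: (0.9705)(0.2312)(0.809) = 0.1815
|101⟩: (0.9705)(0.2312)(0.543 + 0.2249i) = (0.1218 + 0.05046i)
|110⟩: (0.9705)(0.9729)(0.809) = 0.7639
|111⟩: (0.9705)(0.9729)(0.543 + 0.2249i) = (0.5127 + 0.2124i)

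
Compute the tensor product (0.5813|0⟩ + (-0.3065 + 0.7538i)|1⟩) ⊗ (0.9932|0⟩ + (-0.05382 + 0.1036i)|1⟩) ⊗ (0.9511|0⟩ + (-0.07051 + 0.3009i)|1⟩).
0.5491|000⟩ + (-0.04071 + 0.1737i)|001⟩ + (-0.02976 + 0.05728i)|010⟩ + (-0.01592 - 0.01366i)|011⟩ + (-0.2895 + 0.7121i)|100⟩ + (-0.2038 - 0.1444i)|101⟩ + (-0.05859 - 0.06879i)|110⟩ + (0.02611 - 0.01344i)|111⟩

amp(|b₁b₂…⟩) = product of the factor amplitudes for bits b₁, b₂, …; only kets whose every factor amplitude is nonzero survive.
|000⟩: (0.5813)(0.9932)(0.9511) = 0.5491
|001⟩: (0.5813)(0.9932)(-0.07051 + 0.3009i) = (-0.04071 + 0.1737i)
|010⟩: (0.5813)(-0.05382 + 0.1036i)(0.9511) = (-0.02976 + 0.05728i)
|011⟩: (0.5813)(-0.05382 + 0.1036i)(-0.07051 + 0.3009i) = (-0.01592 - 0.01366i)
|100⟩: (-0.3065 + 0.7538i)(0.9932)(0.9511) = (-0.2895 + 0.7121i)
|101⟩: (-0.3065 + 0.7538i)(0.9932)(-0.07051 + 0.3009i) = (-0.2038 - 0.1444i)
|110⟩: (-0.3065 + 0.7538i)(-0.05382 + 0.1036i)(0.9511) = (-0.05859 - 0.06879i)
|111⟩: (-0.3065 + 0.7538i)(-0.05382 + 0.1036i)(-0.07051 + 0.3009i) = (0.02611 - 0.01344i)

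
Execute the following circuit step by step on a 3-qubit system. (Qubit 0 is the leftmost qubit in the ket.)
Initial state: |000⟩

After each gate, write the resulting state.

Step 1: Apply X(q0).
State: |100⟩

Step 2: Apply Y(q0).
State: -i|000⟩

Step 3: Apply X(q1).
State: -i|010⟩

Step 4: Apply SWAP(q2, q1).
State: -i|001⟩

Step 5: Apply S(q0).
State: -i|001⟩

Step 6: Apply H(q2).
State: -(1/√2)i|000⟩ + (1/√2)i|001⟩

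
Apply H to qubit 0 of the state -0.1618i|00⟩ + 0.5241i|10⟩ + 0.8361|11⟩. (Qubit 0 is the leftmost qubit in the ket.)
0.2562i|00⟩ + 0.5912|01⟩ - 0.485i|10⟩ - 0.5912|11⟩

H on qubit 0 mixes each pair of kets that differ only in qubit 0: amplitudes (a, b) of (|…0…⟩, |…1…⟩) become ((a + b)/√2, (a − b)/√2). Kets absent from the input have amplitude 0.
(|00⟩, |10⟩): (a, b) = (-0.1618i, 0.5241i) → (0.2562i, -0.485i)
(|01⟩, |11⟩): (a, b) = (0, 0.8361) → (0.5912, -0.5912)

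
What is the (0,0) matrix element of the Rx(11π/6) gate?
-0.9659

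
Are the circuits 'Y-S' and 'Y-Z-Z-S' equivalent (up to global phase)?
Yes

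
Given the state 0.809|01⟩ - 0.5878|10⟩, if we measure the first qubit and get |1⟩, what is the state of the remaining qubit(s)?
-|0⟩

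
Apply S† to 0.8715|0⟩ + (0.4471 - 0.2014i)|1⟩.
0.8715|0⟩ + (-0.2014 - 0.4471i)|1⟩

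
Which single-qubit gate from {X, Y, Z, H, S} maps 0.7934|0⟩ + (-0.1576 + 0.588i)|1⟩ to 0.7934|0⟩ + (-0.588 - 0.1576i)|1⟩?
S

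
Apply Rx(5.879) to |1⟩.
-0.2007i|0⟩ - 0.9796|1⟩

Rx(5.879) = [[cos(θ/2), −i·sin(θ/2)], [−i·sin(θ/2), cos(θ/2)]]; θ = 5.879, cos(θ/2) ≈ -0.979649, sin(θ/2) ≈ 0.20072.
With a = amp(|0⟩) = 0 and b = amp(|1⟩) = 1:
new amp(|0⟩) = (-0.979649)·a + (-0.20072i)·b = -0.2007i
new amp(|1⟩) = (-0.20072i)·a + (-0.979649)·b = -0.9796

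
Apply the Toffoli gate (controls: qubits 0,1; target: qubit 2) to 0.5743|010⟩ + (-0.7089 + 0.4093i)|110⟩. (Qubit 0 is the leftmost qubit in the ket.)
0.5743|010⟩ + (-0.7089 + 0.4093i)|111⟩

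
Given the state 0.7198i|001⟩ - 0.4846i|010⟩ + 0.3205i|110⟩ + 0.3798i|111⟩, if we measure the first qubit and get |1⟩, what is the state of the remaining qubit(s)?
0.6449i|10⟩ + 0.7642i|11⟩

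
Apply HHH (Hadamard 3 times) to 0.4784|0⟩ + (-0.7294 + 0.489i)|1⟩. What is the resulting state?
(-0.1775 + 0.3458i)|0⟩ + (0.854 - 0.3458i)|1⟩

H² = I, so H^3 = H: a single Hadamard. With (a, b) = (0.4784, (-0.7294 + 0.489i)), H gives ((a + b)/√2, (a − b)/√2) = ((-0.1775 + 0.3458i), (0.854 - 0.3458i)).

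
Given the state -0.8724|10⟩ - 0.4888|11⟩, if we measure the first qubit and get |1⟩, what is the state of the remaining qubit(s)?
-0.8724|0⟩ - 0.4888|1⟩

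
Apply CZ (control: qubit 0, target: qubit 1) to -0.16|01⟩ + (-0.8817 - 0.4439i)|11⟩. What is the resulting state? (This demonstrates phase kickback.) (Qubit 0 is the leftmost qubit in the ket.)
-0.16|01⟩ + (0.8817 + 0.4439i)|11⟩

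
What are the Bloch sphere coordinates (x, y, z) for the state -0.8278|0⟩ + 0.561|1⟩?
(-0.9288, 0, 0.3705)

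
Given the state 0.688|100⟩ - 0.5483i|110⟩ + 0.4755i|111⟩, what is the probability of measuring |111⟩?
0.2261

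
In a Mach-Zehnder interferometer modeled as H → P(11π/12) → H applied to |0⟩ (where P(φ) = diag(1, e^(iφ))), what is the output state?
(0.01704 + 0.1294i)|0⟩ + (0.983 - 0.1294i)|1⟩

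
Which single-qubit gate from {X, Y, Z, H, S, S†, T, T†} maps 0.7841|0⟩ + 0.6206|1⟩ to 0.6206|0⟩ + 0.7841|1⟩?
X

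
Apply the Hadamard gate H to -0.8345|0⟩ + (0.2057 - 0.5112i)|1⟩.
(-0.4446 - 0.3615i)|0⟩ + (-0.7355 + 0.3615i)|1⟩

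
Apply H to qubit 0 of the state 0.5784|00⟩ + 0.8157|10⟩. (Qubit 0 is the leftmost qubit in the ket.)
0.9858|00⟩ - 0.1678|10⟩

H on qubit 0 mixes each pair of kets that differ only in qubit 0: amplitudes (a, b) of (|…0…⟩, |…1…⟩) become ((a + b)/√2, (a − b)/√2). Kets absent from the input have amplitude 0.
(|00⟩, |10⟩): (a, b) = (0.5784, 0.8157) → (0.9858, -0.1678)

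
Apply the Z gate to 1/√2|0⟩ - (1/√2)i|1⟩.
1/√2|0⟩ + (1/√2)i|1⟩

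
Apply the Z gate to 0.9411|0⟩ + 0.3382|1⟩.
0.9411|0⟩ - 0.3382|1⟩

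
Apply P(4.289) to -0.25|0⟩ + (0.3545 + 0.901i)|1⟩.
-0.25|0⟩ + (0.6758 - 0.6934i)|1⟩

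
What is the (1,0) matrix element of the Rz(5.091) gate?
0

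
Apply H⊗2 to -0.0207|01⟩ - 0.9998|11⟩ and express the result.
-0.5103|00⟩ + 0.5103|01⟩ + 0.4896|10⟩ - 0.4896|11⟩

H⊗2 gives amp(|y⟩) = (1/2) Σ_x (−1)^(x·y) amp(|x⟩), where x·y is the number of positions in which both x and y have a 1.
|00⟩: (-0.0207 - 0.9998)/2 = -0.5103
|01⟩: (0.0207 + 0.9998)/2 = 0.5103
|10⟩: (-0.0207 + 0.9998)/2 = 0.4896
|11⟩: (0.0207 - 0.9998)/2 = -0.4896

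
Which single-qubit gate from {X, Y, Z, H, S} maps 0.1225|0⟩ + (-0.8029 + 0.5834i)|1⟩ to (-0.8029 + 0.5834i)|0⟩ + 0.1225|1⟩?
X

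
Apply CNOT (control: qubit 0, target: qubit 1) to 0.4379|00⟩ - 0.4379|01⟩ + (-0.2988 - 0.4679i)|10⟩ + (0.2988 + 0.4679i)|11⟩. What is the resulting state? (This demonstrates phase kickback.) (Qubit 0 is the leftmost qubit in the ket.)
0.4379|00⟩ - 0.4379|01⟩ + (0.2988 + 0.4679i)|10⟩ + (-0.2988 - 0.4679i)|11⟩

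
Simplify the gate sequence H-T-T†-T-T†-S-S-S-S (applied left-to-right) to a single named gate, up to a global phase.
H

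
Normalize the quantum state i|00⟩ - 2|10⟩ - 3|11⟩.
0.2673i|00⟩ - 0.5345|10⟩ - 0.8018|11⟩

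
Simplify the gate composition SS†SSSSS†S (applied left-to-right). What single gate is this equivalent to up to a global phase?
I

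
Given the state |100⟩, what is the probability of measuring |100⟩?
1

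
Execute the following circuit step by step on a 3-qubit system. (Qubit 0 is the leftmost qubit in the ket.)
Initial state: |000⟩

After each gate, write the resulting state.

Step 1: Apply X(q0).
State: |100⟩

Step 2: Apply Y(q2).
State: i|101⟩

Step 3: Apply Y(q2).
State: |100⟩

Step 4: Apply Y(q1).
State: i|110⟩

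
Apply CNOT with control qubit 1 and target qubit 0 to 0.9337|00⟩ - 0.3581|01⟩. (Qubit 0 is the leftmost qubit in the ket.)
0.9337|00⟩ - 0.3581|11⟩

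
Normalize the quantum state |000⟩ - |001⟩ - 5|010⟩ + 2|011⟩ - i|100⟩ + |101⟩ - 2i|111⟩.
0.1644|000⟩ - 0.1644|001⟩ - 0.822|010⟩ + 0.3288|011⟩ - 0.1644i|100⟩ + 0.1644|101⟩ - 0.3288i|111⟩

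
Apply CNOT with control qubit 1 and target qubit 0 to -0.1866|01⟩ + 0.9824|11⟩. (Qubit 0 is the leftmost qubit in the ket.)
0.9824|01⟩ - 0.1866|11⟩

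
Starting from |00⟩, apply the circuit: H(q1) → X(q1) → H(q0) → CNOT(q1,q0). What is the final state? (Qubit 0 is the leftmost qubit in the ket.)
1/2|00⟩ + 1/2|01⟩ + 1/2|10⟩ + 1/2|11⟩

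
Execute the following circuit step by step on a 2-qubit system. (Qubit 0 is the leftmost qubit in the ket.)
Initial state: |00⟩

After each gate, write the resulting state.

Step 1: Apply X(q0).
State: |10⟩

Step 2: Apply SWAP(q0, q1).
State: |01⟩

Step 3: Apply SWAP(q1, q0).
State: |10⟩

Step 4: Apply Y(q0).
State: -i|00⟩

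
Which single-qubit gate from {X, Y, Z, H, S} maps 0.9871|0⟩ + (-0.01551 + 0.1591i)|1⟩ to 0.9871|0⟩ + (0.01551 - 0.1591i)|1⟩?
Z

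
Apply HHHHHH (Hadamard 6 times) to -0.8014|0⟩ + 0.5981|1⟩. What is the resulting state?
-0.8014|0⟩ + 0.5981|1⟩

H² = I, so an even number of Hadamards cancels: H^6 = I and the state is unchanged.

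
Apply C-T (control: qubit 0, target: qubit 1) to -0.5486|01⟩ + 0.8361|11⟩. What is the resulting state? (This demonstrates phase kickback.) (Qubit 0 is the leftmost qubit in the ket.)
-0.5486|01⟩ + (0.5912 + 0.5912i)|11⟩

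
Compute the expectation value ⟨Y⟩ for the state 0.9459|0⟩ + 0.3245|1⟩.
0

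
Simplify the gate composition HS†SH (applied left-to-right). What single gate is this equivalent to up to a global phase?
I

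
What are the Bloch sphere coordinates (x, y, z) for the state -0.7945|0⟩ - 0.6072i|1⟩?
(0, 0.9648, 0.2625)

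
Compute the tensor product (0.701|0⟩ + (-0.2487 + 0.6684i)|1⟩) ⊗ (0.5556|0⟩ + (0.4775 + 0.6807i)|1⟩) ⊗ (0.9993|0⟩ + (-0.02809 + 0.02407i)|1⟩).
0.3892|000⟩ + (-0.01094 + 0.009375i)|001⟩ + (0.3345 + 0.4768i)|010⟩ + (-0.02089 - 0.005347i)|011⟩ + (-0.1381 + 0.3711i)|100⟩ + (-0.005057 - 0.01376i)|101⟩ + (-0.5733 + 0.1498i)|110⟩ + (0.01251 - 0.01802i)|111⟩

amp(|b₁b₂…⟩) = product of the factor amplitudes for bits b₁, b₂, …; only kets whose every factor amplitude is nonzero survive.
|000⟩: (0.701)(0.5556)(0.9993) = 0.3892
|001⟩: (0.701)(0.5556)(-0.02809 + 0.02407i) = (-0.01094 + 0.009375i)
|010⟩: (0.701)(0.4775 + 0.6807i)(0.9993) = (0.3345 + 0.4768i)
|011⟩: (0.701)(0.4775 + 0.6807i)(-0.02809 + 0.02407i) = (-0.02089 - 0.005347i)
|100⟩: (-0.2487 + 0.6684i)(0.5556)(0.9993) = (-0.1381 + 0.3711i)
|101⟩: (-0.2487 + 0.6684i)(0.5556)(-0.02809 + 0.02407i) = (-0.005057 - 0.01376i)
|110⟩: (-0.2487 + 0.6684i)(0.4775 + 0.6807i)(0.9993) = (-0.5733 + 0.1498i)
|111⟩: (-0.2487 + 0.6684i)(0.4775 + 0.6807i)(-0.02809 + 0.02407i) = (0.01251 - 0.01802i)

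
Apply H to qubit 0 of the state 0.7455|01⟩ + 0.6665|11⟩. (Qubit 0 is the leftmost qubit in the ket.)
0.9984|01⟩ + 0.05586|11⟩

H on qubit 0 mixes each pair of kets that differ only in qubit 0: amplitudes (a, b) of (|…0…⟩, |…1…⟩) become ((a + b)/√2, (a − b)/√2). Kets absent from the input have amplitude 0.
(|01⟩, |11⟩): (a, b) = (0.7455, 0.6665) → (0.9984, 0.05586)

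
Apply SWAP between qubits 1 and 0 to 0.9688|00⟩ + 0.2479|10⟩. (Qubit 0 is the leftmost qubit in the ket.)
0.9688|00⟩ + 0.2479|01⟩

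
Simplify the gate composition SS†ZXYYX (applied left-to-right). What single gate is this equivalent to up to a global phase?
Z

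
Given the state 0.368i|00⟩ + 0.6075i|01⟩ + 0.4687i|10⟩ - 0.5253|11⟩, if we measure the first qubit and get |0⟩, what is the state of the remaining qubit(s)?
0.5181i|0⟩ + 0.8553i|1⟩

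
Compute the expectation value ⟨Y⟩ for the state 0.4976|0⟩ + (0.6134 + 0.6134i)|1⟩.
0.6105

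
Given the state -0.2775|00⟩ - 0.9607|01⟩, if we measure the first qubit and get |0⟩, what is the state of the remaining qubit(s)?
-0.2775|0⟩ - 0.9607|1⟩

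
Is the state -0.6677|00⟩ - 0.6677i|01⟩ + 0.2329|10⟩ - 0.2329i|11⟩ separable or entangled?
Entangled

Writing the state as a|00⟩ + b|01⟩ + c|10⟩ + d|11⟩, it is a product state iff ad − bc = 0.
Here (a, b, c, d) = (-0.6677, -0.6677i, 0.2329, -0.2329i): ad − bc = (-0.6677)(-0.2329i) − (-0.6677i)(0.2329) = 0.311i ≠ 0, so the state is entangled.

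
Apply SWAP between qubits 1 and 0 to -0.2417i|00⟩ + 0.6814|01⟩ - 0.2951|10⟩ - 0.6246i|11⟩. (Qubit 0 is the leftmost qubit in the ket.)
-0.2417i|00⟩ - 0.2951|01⟩ + 0.6814|10⟩ - 0.6246i|11⟩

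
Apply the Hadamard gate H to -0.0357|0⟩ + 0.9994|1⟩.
0.6814|0⟩ - 0.7319|1⟩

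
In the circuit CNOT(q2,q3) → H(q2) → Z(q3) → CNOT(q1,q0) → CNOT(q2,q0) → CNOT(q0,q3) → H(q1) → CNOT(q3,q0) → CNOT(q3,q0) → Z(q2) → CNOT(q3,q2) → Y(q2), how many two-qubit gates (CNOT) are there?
7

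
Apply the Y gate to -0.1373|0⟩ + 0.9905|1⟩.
-0.9905i|0⟩ - 0.1373i|1⟩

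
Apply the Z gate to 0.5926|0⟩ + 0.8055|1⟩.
0.5926|0⟩ - 0.8055|1⟩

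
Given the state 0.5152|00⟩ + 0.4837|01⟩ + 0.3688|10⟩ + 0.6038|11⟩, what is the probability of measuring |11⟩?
0.3646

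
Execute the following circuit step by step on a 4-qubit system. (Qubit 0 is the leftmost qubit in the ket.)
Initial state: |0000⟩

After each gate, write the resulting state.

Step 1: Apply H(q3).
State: 1/√2|0000⟩ + 1/√2|0001⟩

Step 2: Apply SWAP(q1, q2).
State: 1/√2|0000⟩ + 1/√2|0001⟩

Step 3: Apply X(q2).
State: 1/√2|0010⟩ + 1/√2|0011⟩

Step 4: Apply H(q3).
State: |0010⟩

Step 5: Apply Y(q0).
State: i|1010⟩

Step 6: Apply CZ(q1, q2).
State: i|1010⟩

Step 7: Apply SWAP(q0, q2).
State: i|1010⟩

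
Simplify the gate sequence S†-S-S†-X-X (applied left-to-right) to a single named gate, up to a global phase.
S†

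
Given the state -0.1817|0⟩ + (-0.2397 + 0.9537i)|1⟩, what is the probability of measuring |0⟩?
0.03301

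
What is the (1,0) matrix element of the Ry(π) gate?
1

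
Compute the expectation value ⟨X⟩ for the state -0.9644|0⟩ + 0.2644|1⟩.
-0.51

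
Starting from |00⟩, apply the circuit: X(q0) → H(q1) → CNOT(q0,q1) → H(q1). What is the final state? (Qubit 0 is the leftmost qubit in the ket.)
|10⟩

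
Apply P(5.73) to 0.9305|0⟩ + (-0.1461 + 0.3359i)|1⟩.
0.9305|0⟩ + (0.05217 + 0.3626i)|1⟩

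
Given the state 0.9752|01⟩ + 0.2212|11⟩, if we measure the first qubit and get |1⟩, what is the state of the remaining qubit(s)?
|1⟩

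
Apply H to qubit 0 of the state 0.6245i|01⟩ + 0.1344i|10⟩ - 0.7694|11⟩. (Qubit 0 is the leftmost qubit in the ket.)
0.09504i|00⟩ + (-0.544 + 0.4416i)|01⟩ - 0.09504i|10⟩ + (0.544 + 0.4416i)|11⟩

H on qubit 0 mixes each pair of kets that differ only in qubit 0: amplitudes (a, b) of (|…0…⟩, |…1…⟩) become ((a + b)/√2, (a − b)/√2). Kets absent from the input have amplitude 0.
(|00⟩, |10⟩): (a, b) = (0, 0.1344i) → (0.09504i, -0.09504i)
(|01⟩, |11⟩): (a, b) = (0.6245i, -0.7694) → ((-0.544 + 0.4416i), (0.544 + 0.4416i))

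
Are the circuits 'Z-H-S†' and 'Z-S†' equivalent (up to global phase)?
No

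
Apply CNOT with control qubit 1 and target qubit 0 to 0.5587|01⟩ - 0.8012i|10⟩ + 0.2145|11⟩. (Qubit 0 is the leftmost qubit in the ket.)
0.2145|01⟩ - 0.8012i|10⟩ + 0.5587|11⟩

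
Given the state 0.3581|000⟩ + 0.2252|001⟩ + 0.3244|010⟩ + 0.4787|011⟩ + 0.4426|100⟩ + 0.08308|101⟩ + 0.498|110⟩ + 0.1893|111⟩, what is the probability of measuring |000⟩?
0.1282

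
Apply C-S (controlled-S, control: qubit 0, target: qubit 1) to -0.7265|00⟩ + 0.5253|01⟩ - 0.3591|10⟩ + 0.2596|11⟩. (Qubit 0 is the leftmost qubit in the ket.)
-0.7265|00⟩ + 0.5253|01⟩ - 0.3591|10⟩ + 0.2596i|11⟩

C-S leaves the control-|0⟩ kets |00⟩, |01⟩ unchanged and applies S to qubit 1 on the control-|1⟩ pair (|10⟩, |11⟩).
S = [[1, 0], [0, i]].
With a = amp(|10⟩) = -0.3591 and b = amp(|11⟩) = 0.2596:
new amp(|10⟩) = (1)·a = -0.3591
new amp(|11⟩) = (i)·b = 0.2596i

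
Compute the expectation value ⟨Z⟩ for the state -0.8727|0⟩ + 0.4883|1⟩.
0.5232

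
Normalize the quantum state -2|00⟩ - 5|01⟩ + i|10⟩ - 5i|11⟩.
-0.2697|00⟩ - 0.6742|01⟩ + 0.1348i|10⟩ - 0.6742i|11⟩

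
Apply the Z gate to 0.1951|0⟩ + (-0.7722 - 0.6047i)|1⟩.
0.1951|0⟩ + (0.7722 + 0.6047i)|1⟩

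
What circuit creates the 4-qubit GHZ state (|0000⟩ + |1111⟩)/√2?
H(q0) → CNOT(q0,q1) → CNOT(q0,q2) → CNOT(q0,q3)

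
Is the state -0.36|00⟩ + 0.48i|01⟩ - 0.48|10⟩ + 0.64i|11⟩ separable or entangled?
Separable

Writing the state as a|00⟩ + b|01⟩ + c|10⟩ + d|11⟩, it is a product state iff ad − bc = 0.
Here (a, b, c, d) = (-0.36, 0.48i, -0.48, 0.64i): ad − bc = (-0.36)(0.64i) − (0.48i)(-0.48) = 0, so the state is separable.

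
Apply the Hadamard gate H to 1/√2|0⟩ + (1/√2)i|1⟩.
(1/2 + (1/2)i)|0⟩ + (1/2 - (1/2)i)|1⟩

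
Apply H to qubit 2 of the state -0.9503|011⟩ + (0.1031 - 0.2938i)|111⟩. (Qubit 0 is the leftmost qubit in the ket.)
-0.672|010⟩ + 0.672|011⟩ + (0.0729 - 0.2077i)|110⟩ + (-0.0729 + 0.2077i)|111⟩

H on qubit 2 mixes each pair of kets that differ only in qubit 2: amplitudes (a, b) of (|…0…⟩, |…1…⟩) become ((a + b)/√2, (a − b)/√2). Kets absent from the input have amplitude 0.
(|010⟩, |011⟩): (a, b) = (0, -0.9503) → (-0.672, 0.672)
(|110⟩, |111⟩): (a, b) = (0, (0.1031 - 0.2938i)) → ((0.0729 - 0.2077i), (-0.0729 + 0.2077i))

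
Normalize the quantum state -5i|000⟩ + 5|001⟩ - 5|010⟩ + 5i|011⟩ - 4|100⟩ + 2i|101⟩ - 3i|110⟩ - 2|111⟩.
-0.4336i|000⟩ + 0.4336|001⟩ - 0.4336|010⟩ + 0.4336i|011⟩ - 0.3468|100⟩ + 0.1734i|101⟩ - 0.2601i|110⟩ - 0.1734|111⟩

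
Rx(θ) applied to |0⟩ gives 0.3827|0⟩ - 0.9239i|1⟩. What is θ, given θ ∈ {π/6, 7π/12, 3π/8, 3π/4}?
3π/4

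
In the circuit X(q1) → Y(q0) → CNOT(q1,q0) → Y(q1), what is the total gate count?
4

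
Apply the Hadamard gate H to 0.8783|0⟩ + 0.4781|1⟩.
0.9591|0⟩ + 0.283|1⟩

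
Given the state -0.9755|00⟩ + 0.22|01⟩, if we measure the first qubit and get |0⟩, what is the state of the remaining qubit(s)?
-0.9755|0⟩ + 0.22|1⟩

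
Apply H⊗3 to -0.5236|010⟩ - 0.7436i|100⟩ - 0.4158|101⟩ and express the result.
(-0.3321 - 0.2629i)|000⟩ + (-0.03811 - 0.2629i)|001⟩ + (0.03811 - 0.2629i)|010⟩ + (0.3321 - 0.2629i)|011⟩ + (-0.03811 + 0.2629i)|100⟩ + (-0.3321 + 0.2629i)|101⟩ + (0.3321 + 0.2629i)|110⟩ + (0.03811 + 0.2629i)|111⟩

H⊗3 gives amp(|y⟩) = (1/2√2) Σ_x (−1)^(x·y) amp(|x⟩), where x·y is the number of positions in which both x and y have a 1.
|000⟩: (-0.5236 - 0.7436i - 0.4158)/(2√2) = (-0.3321 - 0.2629i)
|001⟩: (-0.5236 - 0.7436i + 0.4158)/(2√2) = (-0.03811 - 0.2629i)
|010⟩: (0.5236 - 0.7436i - 0.4158)/(2√2) = (0.03811 - 0.2629i)
|011⟩: (0.5236 - 0.7436i + 0.4158)/(2√2) = (0.3321 - 0.2629i)
|100⟩: (-0.5236 + 0.7436i + 0.4158)/(2√2) = (-0.03811 + 0.2629i)
|101⟩: (-0.5236 + 0.7436i - 0.4158)/(2√2) = (-0.3321 + 0.2629i)
|110⟩: (0.5236 + 0.7436i + 0.4158)/(2√2) = (0.3321 + 0.2629i)
|111⟩: (0.5236 + 0.7436i - 0.4158)/(2√2) = (0.03811 + 0.2629i)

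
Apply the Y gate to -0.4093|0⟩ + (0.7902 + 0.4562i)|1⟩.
(0.4562 - 0.7902i)|0⟩ - 0.4093i|1⟩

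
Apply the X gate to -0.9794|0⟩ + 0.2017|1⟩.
0.2017|0⟩ - 0.9794|1⟩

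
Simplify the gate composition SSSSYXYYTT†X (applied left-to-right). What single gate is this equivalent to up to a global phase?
Y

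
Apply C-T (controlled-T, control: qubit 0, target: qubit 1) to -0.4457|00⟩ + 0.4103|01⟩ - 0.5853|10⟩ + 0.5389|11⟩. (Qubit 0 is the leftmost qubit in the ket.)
-0.4457|00⟩ + 0.4103|01⟩ - 0.5853|10⟩ + (0.3811 + 0.3811i)|11⟩

C-T leaves the control-|0⟩ kets |00⟩, |01⟩ unchanged and applies T to qubit 1 on the control-|1⟩ pair (|10⟩, |11⟩).
T = [[1, 0], [0, (1/√2 + (1/√2)i)]].
With a = amp(|10⟩) = -0.5853 and b = amp(|11⟩) = 0.5389:
new amp(|10⟩) = (1)·a = -0.5853
new amp(|11⟩) = (1/√2 + (1/√2)i)·b = (0.3811 + 0.3811i)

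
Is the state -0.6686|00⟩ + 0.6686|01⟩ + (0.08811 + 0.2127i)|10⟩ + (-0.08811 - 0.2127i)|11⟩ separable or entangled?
Separable

Writing the state as a|00⟩ + b|01⟩ + c|10⟩ + d|11⟩, it is a product state iff ad − bc = 0.
Here (a, b, c, d) = (-0.6686, 0.6686, (0.08811 + 0.2127i), (-0.08811 - 0.2127i)): ad − bc = (-0.6686)(-0.08811 - 0.2127i) − (0.6686)(0.08811 + 0.2127i) = 0, so the state is separable.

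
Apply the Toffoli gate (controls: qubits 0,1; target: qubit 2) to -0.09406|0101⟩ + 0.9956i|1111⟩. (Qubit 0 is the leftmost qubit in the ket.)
-0.09406|0101⟩ + 0.9956i|1101⟩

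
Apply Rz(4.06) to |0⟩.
(-0.4432 - 0.8964i)|0⟩

Rz(4.06) = [[e^(−iθ/2), 0], [0, e^(iθ/2)]] with e^(±iθ/2) = cos(θ/2) ± i·sin(θ/2); θ = 4.06, cos(θ/2) ≈ -0.443234, sin(θ/2) ≈ 0.896406.
With a = amp(|0⟩) = 1 and b = amp(|1⟩) = 0:
new amp(|0⟩) = (-0.443234 - 0.896406i)·a = (-0.4432 - 0.8964i)
new amp(|1⟩) = (-0.443234 + 0.896406i)·b = 0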